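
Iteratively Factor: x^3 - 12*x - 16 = (x + 2)*(x^2 - 2*x - 8) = (x + 2)^2*(x - 4)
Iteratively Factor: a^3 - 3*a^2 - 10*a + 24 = (a - 2)*(a^2 - a - 12) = (a - 4)*(a - 2)*(a + 3)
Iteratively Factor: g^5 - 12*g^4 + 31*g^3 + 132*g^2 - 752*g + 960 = (g - 4)*(g^4 - 8*g^3 - g^2 + 128*g - 240) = (g - 5)*(g - 4)*(g^3 - 3*g^2 - 16*g + 48) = (g - 5)*(g - 4)*(g - 3)*(g^2 - 16) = (g - 5)*(g - 4)*(g - 3)*(g + 4)*(g - 4)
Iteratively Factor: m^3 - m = (m - 1)*(m^2 + m) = (m - 1)*(m + 1)*(m)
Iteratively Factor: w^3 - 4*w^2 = (w)*(w^2 - 4*w) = w^2*(w - 4)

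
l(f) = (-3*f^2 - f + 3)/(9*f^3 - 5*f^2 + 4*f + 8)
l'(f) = (-6*f - 1)/(9*f^3 - 5*f^2 + 4*f + 8) + (-27*f^2 + 10*f - 4)*(-3*f^2 - f + 3)/(9*f^3 - 5*f^2 + 4*f + 8)^2 = (27*f^4 + 18*f^3 - 98*f^2 - 18*f - 20)/(81*f^6 - 90*f^5 + 97*f^4 + 104*f^3 - 64*f^2 + 64*f + 64)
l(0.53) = 0.16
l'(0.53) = -0.52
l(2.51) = -0.14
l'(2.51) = 0.04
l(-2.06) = 0.08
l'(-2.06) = -0.01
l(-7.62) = 0.04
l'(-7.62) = 0.00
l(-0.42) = 0.61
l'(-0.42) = -1.33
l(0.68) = 0.08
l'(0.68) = -0.52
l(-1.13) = -0.02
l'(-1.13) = -0.42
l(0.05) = 0.36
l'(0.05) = -0.32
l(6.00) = -0.06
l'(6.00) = 0.01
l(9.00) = -0.04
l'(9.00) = 0.00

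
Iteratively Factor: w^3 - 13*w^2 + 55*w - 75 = (w - 3)*(w^2 - 10*w + 25) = (w - 5)*(w - 3)*(w - 5)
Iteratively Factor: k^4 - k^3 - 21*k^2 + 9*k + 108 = (k + 3)*(k^3 - 4*k^2 - 9*k + 36) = (k - 3)*(k + 3)*(k^2 - k - 12) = (k - 4)*(k - 3)*(k + 3)*(k + 3)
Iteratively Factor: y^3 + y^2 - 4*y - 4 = (y + 2)*(y^2 - y - 2) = (y + 1)*(y + 2)*(y - 2)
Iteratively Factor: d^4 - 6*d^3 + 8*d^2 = (d)*(d^3 - 6*d^2 + 8*d) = d*(d - 2)*(d^2 - 4*d) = d^2*(d - 2)*(d - 4)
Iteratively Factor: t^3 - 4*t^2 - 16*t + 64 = (t + 4)*(t^2 - 8*t + 16) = (t - 4)*(t + 4)*(t - 4)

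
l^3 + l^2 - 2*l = l*(l - 1)*(l + 2)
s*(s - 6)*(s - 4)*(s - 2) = s^4 - 12*s^3 + 44*s^2 - 48*s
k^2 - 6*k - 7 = (k - 7)*(k + 1)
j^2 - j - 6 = (j - 3)*(j + 2)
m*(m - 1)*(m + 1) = m^3 - m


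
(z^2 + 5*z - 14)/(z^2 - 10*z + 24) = (z^2 + 5*z - 14)/(z^2 - 10*z + 24)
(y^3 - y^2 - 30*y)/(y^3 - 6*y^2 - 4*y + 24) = y*(y + 5)/(y^2 - 4)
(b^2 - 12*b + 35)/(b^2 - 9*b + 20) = (b - 7)/(b - 4)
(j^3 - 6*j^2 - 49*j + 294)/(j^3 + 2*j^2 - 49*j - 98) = (j - 6)/(j + 2)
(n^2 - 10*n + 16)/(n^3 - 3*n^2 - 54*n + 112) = 1/(n + 7)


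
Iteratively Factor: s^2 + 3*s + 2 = (s + 1)*(s + 2)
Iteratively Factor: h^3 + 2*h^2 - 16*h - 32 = (h + 2)*(h^2 - 16) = (h + 2)*(h + 4)*(h - 4)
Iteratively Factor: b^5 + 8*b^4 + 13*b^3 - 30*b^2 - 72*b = (b)*(b^4 + 8*b^3 + 13*b^2 - 30*b - 72) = b*(b + 3)*(b^3 + 5*b^2 - 2*b - 24) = b*(b - 2)*(b + 3)*(b^2 + 7*b + 12) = b*(b - 2)*(b + 3)^2*(b + 4)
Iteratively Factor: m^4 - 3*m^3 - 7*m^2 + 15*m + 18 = (m - 3)*(m^3 - 7*m - 6) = (m - 3)*(m + 2)*(m^2 - 2*m - 3) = (m - 3)*(m + 1)*(m + 2)*(m - 3)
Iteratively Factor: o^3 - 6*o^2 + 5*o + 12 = (o + 1)*(o^2 - 7*o + 12) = (o - 4)*(o + 1)*(o - 3)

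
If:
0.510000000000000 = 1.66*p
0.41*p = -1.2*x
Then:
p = 0.31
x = -0.10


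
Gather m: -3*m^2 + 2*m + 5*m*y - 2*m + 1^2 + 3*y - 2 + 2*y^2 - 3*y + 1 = -3*m^2 + 5*m*y + 2*y^2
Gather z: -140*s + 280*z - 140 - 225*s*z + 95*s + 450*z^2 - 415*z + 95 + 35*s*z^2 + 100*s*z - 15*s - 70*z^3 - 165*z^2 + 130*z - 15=-60*s - 70*z^3 + z^2*(35*s + 285) + z*(-125*s - 5) - 60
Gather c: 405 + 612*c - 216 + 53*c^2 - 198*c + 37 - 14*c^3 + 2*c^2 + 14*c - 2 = -14*c^3 + 55*c^2 + 428*c + 224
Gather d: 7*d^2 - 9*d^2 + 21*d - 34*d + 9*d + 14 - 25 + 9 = -2*d^2 - 4*d - 2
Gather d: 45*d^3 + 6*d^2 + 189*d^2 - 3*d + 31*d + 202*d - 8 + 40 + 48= 45*d^3 + 195*d^2 + 230*d + 80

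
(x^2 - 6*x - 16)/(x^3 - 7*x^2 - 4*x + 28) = (x - 8)/(x^2 - 9*x + 14)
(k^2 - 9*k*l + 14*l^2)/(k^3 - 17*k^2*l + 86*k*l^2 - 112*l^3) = 1/(k - 8*l)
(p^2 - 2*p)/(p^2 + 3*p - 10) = p/(p + 5)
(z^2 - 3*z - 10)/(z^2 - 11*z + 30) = (z + 2)/(z - 6)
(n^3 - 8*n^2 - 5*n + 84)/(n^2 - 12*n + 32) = (n^2 - 4*n - 21)/(n - 8)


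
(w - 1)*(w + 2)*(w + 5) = w^3 + 6*w^2 + 3*w - 10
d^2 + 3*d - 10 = (d - 2)*(d + 5)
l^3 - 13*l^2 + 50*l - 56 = (l - 7)*(l - 4)*(l - 2)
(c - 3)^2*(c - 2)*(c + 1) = c^4 - 7*c^3 + 13*c^2 + 3*c - 18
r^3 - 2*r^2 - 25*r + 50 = (r - 5)*(r - 2)*(r + 5)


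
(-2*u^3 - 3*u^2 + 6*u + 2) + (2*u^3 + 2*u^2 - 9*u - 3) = -u^2 - 3*u - 1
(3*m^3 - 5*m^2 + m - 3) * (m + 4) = 3*m^4 + 7*m^3 - 19*m^2 + m - 12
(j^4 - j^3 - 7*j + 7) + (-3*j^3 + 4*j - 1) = j^4 - 4*j^3 - 3*j + 6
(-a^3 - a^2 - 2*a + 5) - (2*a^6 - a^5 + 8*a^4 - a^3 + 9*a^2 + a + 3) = -2*a^6 + a^5 - 8*a^4 - 10*a^2 - 3*a + 2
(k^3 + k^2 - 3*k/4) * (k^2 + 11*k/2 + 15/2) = k^5 + 13*k^4/2 + 49*k^3/4 + 27*k^2/8 - 45*k/8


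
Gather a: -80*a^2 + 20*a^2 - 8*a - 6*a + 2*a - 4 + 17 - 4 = -60*a^2 - 12*a + 9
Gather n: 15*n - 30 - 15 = 15*n - 45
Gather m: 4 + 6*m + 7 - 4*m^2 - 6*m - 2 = 9 - 4*m^2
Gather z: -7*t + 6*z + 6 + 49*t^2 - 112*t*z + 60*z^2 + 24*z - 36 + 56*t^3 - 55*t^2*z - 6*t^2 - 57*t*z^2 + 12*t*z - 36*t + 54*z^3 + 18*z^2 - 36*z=56*t^3 + 43*t^2 - 43*t + 54*z^3 + z^2*(78 - 57*t) + z*(-55*t^2 - 100*t - 6) - 30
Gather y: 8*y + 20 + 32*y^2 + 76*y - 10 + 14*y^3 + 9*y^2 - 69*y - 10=14*y^3 + 41*y^2 + 15*y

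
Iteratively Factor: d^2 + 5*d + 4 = (d + 4)*(d + 1)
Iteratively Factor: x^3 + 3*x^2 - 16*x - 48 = (x - 4)*(x^2 + 7*x + 12) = (x - 4)*(x + 3)*(x + 4)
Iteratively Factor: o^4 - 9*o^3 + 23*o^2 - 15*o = (o - 1)*(o^3 - 8*o^2 + 15*o) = (o - 5)*(o - 1)*(o^2 - 3*o) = o*(o - 5)*(o - 1)*(o - 3)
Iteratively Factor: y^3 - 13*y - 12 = (y + 1)*(y^2 - y - 12) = (y + 1)*(y + 3)*(y - 4)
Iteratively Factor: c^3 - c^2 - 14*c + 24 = (c - 3)*(c^2 + 2*c - 8) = (c - 3)*(c + 4)*(c - 2)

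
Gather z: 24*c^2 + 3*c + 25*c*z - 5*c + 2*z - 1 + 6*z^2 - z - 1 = 24*c^2 - 2*c + 6*z^2 + z*(25*c + 1) - 2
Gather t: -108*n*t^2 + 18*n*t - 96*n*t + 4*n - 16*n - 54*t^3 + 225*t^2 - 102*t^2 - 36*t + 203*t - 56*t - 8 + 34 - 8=-12*n - 54*t^3 + t^2*(123 - 108*n) + t*(111 - 78*n) + 18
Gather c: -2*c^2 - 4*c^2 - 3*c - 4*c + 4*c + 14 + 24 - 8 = -6*c^2 - 3*c + 30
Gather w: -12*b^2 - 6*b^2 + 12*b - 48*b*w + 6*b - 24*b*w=-18*b^2 - 72*b*w + 18*b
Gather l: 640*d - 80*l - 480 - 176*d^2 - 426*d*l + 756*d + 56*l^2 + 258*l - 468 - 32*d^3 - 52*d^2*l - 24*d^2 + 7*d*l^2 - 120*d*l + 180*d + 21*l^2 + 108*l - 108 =-32*d^3 - 200*d^2 + 1576*d + l^2*(7*d + 77) + l*(-52*d^2 - 546*d + 286) - 1056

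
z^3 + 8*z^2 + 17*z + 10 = (z + 1)*(z + 2)*(z + 5)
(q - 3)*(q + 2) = q^2 - q - 6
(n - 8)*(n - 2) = n^2 - 10*n + 16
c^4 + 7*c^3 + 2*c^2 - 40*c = c*(c - 2)*(c + 4)*(c + 5)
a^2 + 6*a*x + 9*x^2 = (a + 3*x)^2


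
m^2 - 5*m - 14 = (m - 7)*(m + 2)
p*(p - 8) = p^2 - 8*p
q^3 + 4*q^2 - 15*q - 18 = (q - 3)*(q + 1)*(q + 6)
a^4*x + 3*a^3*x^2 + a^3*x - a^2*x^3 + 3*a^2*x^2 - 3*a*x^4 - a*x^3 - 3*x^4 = (a - x)*(a + x)*(a + 3*x)*(a*x + x)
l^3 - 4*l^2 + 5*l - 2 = (l - 2)*(l - 1)^2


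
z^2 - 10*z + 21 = (z - 7)*(z - 3)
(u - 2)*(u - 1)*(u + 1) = u^3 - 2*u^2 - u + 2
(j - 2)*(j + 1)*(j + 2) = j^3 + j^2 - 4*j - 4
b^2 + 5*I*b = b*(b + 5*I)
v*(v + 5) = v^2 + 5*v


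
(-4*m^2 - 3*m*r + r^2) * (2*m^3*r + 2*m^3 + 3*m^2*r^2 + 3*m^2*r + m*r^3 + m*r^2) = -8*m^5*r - 8*m^5 - 18*m^4*r^2 - 18*m^4*r - 11*m^3*r^3 - 11*m^3*r^2 + m*r^5 + m*r^4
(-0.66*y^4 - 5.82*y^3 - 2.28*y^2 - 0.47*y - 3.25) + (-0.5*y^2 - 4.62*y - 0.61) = -0.66*y^4 - 5.82*y^3 - 2.78*y^2 - 5.09*y - 3.86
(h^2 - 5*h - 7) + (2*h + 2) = h^2 - 3*h - 5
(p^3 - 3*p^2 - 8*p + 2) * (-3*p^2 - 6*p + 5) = -3*p^5 + 3*p^4 + 47*p^3 + 27*p^2 - 52*p + 10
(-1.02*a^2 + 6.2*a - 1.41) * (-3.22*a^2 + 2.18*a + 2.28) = 3.2844*a^4 - 22.1876*a^3 + 15.7306*a^2 + 11.0622*a - 3.2148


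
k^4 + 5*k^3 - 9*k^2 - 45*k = k*(k - 3)*(k + 3)*(k + 5)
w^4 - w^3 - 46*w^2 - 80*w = w*(w - 8)*(w + 2)*(w + 5)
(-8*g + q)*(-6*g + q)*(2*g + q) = 96*g^3 + 20*g^2*q - 12*g*q^2 + q^3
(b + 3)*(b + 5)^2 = b^3 + 13*b^2 + 55*b + 75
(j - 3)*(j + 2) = j^2 - j - 6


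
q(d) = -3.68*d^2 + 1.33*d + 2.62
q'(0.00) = 1.33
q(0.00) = 2.62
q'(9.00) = -64.91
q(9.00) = -283.49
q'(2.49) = -17.00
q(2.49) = -16.88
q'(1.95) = -13.02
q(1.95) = -8.78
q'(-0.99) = 8.62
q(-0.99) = -2.30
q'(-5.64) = 42.84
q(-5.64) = -121.94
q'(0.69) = -3.75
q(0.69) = 1.79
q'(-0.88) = 7.81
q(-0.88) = -1.40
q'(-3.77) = 29.08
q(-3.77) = -54.70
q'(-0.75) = 6.85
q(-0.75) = -0.45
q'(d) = 1.33 - 7.36*d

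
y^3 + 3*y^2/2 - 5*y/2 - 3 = (y - 3/2)*(y + 1)*(y + 2)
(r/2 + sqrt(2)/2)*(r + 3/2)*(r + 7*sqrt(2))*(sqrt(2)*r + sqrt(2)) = sqrt(2)*r^4/2 + 5*sqrt(2)*r^3/4 + 8*r^3 + 31*sqrt(2)*r^2/4 + 20*r^2 + 12*r + 35*sqrt(2)*r/2 + 21*sqrt(2)/2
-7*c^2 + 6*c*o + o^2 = (-c + o)*(7*c + o)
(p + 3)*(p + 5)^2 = p^3 + 13*p^2 + 55*p + 75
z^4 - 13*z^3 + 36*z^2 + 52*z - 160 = (z - 8)*(z - 5)*(z - 2)*(z + 2)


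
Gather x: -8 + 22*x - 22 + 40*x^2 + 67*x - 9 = 40*x^2 + 89*x - 39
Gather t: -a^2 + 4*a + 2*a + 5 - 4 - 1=-a^2 + 6*a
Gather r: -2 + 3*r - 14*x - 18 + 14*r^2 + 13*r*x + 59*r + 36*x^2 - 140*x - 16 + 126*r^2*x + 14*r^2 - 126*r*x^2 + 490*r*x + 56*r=r^2*(126*x + 28) + r*(-126*x^2 + 503*x + 118) + 36*x^2 - 154*x - 36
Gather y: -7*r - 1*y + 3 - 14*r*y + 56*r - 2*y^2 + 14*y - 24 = 49*r - 2*y^2 + y*(13 - 14*r) - 21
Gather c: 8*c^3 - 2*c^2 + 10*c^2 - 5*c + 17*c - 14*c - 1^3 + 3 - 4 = 8*c^3 + 8*c^2 - 2*c - 2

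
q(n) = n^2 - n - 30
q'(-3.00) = -7.00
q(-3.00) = -18.00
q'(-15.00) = -31.00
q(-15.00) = 210.00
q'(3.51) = 6.02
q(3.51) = -21.19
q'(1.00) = 1.00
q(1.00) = -30.00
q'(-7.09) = -15.18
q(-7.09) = 27.36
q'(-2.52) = -6.04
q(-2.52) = -21.13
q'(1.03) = 1.06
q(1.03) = -29.97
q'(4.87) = 8.74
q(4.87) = -11.15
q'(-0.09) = -1.18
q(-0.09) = -29.90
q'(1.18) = 1.36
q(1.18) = -29.79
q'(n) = 2*n - 1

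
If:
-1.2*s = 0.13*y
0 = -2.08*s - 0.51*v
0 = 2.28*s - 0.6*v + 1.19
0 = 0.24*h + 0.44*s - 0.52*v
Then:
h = 2.69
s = -0.25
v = 1.03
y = 2.32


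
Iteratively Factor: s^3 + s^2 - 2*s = (s)*(s^2 + s - 2) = s*(s - 1)*(s + 2)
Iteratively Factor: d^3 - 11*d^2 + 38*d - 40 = (d - 5)*(d^2 - 6*d + 8) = (d - 5)*(d - 2)*(d - 4)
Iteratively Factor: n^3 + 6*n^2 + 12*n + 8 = (n + 2)*(n^2 + 4*n + 4) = (n + 2)^2*(n + 2)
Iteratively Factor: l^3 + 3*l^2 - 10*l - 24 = (l + 2)*(l^2 + l - 12) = (l + 2)*(l + 4)*(l - 3)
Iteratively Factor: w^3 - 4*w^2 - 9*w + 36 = (w + 3)*(w^2 - 7*w + 12) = (w - 4)*(w + 3)*(w - 3)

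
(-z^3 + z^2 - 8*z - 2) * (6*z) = -6*z^4 + 6*z^3 - 48*z^2 - 12*z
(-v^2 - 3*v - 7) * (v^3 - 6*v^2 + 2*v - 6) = -v^5 + 3*v^4 + 9*v^3 + 42*v^2 + 4*v + 42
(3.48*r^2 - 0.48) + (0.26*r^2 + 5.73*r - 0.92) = 3.74*r^2 + 5.73*r - 1.4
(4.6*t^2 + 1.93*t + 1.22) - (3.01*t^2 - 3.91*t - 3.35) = 1.59*t^2 + 5.84*t + 4.57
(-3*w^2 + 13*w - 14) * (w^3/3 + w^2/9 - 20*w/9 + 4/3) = -w^5 + 4*w^4 + 31*w^3/9 - 310*w^2/9 + 436*w/9 - 56/3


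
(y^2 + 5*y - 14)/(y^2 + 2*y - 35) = (y - 2)/(y - 5)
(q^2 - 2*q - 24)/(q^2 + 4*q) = (q - 6)/q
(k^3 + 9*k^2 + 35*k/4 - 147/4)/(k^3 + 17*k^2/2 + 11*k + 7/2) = (4*k^2 + 8*k - 21)/(2*(2*k^2 + 3*k + 1))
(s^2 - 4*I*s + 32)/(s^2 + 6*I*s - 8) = (s - 8*I)/(s + 2*I)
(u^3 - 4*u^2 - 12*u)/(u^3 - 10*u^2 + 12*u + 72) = u/(u - 6)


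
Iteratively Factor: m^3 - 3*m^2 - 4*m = (m)*(m^2 - 3*m - 4) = m*(m + 1)*(m - 4)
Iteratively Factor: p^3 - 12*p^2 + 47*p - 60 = (p - 4)*(p^2 - 8*p + 15) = (p - 5)*(p - 4)*(p - 3)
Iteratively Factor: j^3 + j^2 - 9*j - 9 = (j - 3)*(j^2 + 4*j + 3) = (j - 3)*(j + 1)*(j + 3)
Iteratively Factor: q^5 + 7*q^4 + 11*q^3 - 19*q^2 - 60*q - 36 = (q + 3)*(q^4 + 4*q^3 - q^2 - 16*q - 12) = (q + 1)*(q + 3)*(q^3 + 3*q^2 - 4*q - 12) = (q + 1)*(q + 2)*(q + 3)*(q^2 + q - 6) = (q + 1)*(q + 2)*(q + 3)^2*(q - 2)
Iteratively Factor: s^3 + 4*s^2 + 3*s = (s + 1)*(s^2 + 3*s) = (s + 1)*(s + 3)*(s)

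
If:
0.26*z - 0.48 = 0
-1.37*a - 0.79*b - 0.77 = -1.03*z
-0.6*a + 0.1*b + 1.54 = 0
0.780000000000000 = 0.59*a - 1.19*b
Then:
No Solution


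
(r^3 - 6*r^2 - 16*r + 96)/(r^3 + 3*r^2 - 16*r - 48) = (r - 6)/(r + 3)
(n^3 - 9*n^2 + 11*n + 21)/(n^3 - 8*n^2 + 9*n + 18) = (n - 7)/(n - 6)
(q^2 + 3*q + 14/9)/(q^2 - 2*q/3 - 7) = (q + 2/3)/(q - 3)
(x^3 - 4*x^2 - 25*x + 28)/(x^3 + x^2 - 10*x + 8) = (x - 7)/(x - 2)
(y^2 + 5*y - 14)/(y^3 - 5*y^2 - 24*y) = (-y^2 - 5*y + 14)/(y*(-y^2 + 5*y + 24))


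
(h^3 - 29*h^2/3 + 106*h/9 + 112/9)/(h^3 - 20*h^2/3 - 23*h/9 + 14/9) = (3*h^2 - 31*h + 56)/(3*h^2 - 22*h + 7)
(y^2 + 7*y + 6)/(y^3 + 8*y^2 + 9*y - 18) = (y + 1)/(y^2 + 2*y - 3)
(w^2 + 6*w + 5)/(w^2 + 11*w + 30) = (w + 1)/(w + 6)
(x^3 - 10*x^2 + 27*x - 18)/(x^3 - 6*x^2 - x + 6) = (x - 3)/(x + 1)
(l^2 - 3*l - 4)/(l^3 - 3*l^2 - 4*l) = 1/l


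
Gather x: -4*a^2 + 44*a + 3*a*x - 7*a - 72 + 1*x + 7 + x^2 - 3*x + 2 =-4*a^2 + 37*a + x^2 + x*(3*a - 2) - 63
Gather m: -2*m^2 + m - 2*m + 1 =-2*m^2 - m + 1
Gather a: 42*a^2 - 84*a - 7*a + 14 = 42*a^2 - 91*a + 14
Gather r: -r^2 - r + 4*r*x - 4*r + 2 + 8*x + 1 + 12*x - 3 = -r^2 + r*(4*x - 5) + 20*x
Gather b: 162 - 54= 108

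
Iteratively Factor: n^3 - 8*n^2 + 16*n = (n)*(n^2 - 8*n + 16) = n*(n - 4)*(n - 4)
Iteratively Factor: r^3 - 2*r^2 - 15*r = (r - 5)*(r^2 + 3*r) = (r - 5)*(r + 3)*(r)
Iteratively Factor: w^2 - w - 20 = (w - 5)*(w + 4)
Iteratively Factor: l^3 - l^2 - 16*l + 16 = (l - 4)*(l^2 + 3*l - 4) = (l - 4)*(l - 1)*(l + 4)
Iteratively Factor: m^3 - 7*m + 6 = (m - 1)*(m^2 + m - 6) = (m - 1)*(m + 3)*(m - 2)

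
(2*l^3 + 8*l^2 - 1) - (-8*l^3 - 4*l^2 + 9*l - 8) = 10*l^3 + 12*l^2 - 9*l + 7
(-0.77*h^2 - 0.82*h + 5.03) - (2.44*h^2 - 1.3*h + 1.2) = -3.21*h^2 + 0.48*h + 3.83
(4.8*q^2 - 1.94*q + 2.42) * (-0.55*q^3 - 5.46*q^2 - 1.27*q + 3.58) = -2.64*q^5 - 25.141*q^4 + 3.1654*q^3 + 6.4346*q^2 - 10.0186*q + 8.6636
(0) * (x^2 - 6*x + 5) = 0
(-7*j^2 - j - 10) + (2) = -7*j^2 - j - 8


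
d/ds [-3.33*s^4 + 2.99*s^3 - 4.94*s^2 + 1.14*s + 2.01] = -13.32*s^3 + 8.97*s^2 - 9.88*s + 1.14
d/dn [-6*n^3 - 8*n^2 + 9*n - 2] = -18*n^2 - 16*n + 9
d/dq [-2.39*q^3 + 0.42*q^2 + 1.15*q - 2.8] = -7.17*q^2 + 0.84*q + 1.15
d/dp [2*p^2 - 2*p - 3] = 4*p - 2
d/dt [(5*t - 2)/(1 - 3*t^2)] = (15*t^2 - 12*t + 5)/(9*t^4 - 6*t^2 + 1)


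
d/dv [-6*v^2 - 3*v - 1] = -12*v - 3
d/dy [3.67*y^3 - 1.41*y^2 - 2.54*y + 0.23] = 11.01*y^2 - 2.82*y - 2.54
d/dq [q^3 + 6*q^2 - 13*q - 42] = 3*q^2 + 12*q - 13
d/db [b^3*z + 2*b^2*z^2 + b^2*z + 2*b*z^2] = z*(3*b^2 + 4*b*z + 2*b + 2*z)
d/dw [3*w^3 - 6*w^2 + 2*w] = 9*w^2 - 12*w + 2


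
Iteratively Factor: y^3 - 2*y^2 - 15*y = (y - 5)*(y^2 + 3*y) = (y - 5)*(y + 3)*(y)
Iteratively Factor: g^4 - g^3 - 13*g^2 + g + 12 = (g + 3)*(g^3 - 4*g^2 - g + 4) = (g + 1)*(g + 3)*(g^2 - 5*g + 4) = (g - 4)*(g + 1)*(g + 3)*(g - 1)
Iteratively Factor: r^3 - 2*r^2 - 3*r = (r)*(r^2 - 2*r - 3) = r*(r + 1)*(r - 3)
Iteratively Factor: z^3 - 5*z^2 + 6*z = (z)*(z^2 - 5*z + 6) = z*(z - 3)*(z - 2)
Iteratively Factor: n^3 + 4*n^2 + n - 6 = (n - 1)*(n^2 + 5*n + 6) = (n - 1)*(n + 2)*(n + 3)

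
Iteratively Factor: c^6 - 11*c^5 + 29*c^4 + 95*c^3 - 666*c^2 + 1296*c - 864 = (c - 3)*(c^5 - 8*c^4 + 5*c^3 + 110*c^2 - 336*c + 288) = (c - 3)*(c - 2)*(c^4 - 6*c^3 - 7*c^2 + 96*c - 144) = (c - 4)*(c - 3)*(c - 2)*(c^3 - 2*c^2 - 15*c + 36) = (c - 4)*(c - 3)*(c - 2)*(c + 4)*(c^2 - 6*c + 9) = (c - 4)*(c - 3)^2*(c - 2)*(c + 4)*(c - 3)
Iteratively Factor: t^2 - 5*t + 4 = (t - 1)*(t - 4)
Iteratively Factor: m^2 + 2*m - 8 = (m - 2)*(m + 4)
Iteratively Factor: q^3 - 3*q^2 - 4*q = (q + 1)*(q^2 - 4*q) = (q - 4)*(q + 1)*(q)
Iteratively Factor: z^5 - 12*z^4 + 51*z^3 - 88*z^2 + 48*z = (z)*(z^4 - 12*z^3 + 51*z^2 - 88*z + 48) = z*(z - 4)*(z^3 - 8*z^2 + 19*z - 12) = z*(z - 4)*(z - 1)*(z^2 - 7*z + 12) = z*(z - 4)^2*(z - 1)*(z - 3)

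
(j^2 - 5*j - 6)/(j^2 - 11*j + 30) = (j + 1)/(j - 5)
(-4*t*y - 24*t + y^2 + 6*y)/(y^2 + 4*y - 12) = (-4*t + y)/(y - 2)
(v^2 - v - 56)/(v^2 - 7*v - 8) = (v + 7)/(v + 1)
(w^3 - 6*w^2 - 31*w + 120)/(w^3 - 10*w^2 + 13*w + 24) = (w + 5)/(w + 1)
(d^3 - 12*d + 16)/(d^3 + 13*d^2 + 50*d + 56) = (d^2 - 4*d + 4)/(d^2 + 9*d + 14)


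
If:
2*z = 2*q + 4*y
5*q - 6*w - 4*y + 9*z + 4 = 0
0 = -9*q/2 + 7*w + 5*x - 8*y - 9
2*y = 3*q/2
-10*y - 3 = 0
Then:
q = -2/5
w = -29/30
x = 347/150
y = -3/10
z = -1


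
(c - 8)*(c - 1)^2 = c^3 - 10*c^2 + 17*c - 8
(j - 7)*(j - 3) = j^2 - 10*j + 21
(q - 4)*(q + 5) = q^2 + q - 20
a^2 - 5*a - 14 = (a - 7)*(a + 2)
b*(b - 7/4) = b^2 - 7*b/4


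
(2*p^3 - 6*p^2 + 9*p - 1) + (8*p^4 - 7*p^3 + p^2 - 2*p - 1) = 8*p^4 - 5*p^3 - 5*p^2 + 7*p - 2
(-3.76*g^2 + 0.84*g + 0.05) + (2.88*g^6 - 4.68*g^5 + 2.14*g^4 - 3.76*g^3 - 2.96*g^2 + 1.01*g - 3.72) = 2.88*g^6 - 4.68*g^5 + 2.14*g^4 - 3.76*g^3 - 6.72*g^2 + 1.85*g - 3.67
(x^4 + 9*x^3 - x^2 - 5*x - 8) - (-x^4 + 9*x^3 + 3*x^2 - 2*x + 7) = 2*x^4 - 4*x^2 - 3*x - 15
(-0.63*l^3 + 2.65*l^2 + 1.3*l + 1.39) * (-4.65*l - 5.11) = 2.9295*l^4 - 9.1032*l^3 - 19.5865*l^2 - 13.1065*l - 7.1029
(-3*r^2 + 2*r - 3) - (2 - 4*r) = -3*r^2 + 6*r - 5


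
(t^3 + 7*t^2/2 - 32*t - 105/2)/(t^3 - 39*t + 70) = (t + 3/2)/(t - 2)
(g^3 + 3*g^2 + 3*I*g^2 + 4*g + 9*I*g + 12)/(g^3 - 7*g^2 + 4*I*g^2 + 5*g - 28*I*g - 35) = (g^2 + g*(3 + 4*I) + 12*I)/(g^2 + g*(-7 + 5*I) - 35*I)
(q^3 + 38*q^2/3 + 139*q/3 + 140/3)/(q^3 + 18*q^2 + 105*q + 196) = (q + 5/3)/(q + 7)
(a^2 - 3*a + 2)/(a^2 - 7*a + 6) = (a - 2)/(a - 6)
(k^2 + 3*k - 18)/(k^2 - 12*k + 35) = (k^2 + 3*k - 18)/(k^2 - 12*k + 35)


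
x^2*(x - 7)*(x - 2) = x^4 - 9*x^3 + 14*x^2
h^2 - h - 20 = (h - 5)*(h + 4)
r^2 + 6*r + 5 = (r + 1)*(r + 5)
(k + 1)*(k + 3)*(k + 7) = k^3 + 11*k^2 + 31*k + 21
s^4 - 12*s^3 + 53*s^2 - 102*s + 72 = (s - 4)*(s - 3)^2*(s - 2)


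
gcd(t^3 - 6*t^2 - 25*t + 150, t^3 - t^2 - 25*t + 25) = t^2 - 25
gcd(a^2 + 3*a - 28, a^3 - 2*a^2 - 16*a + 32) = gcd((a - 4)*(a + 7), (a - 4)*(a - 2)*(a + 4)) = a - 4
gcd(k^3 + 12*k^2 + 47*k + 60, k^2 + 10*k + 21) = k + 3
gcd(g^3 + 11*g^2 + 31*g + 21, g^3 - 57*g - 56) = g^2 + 8*g + 7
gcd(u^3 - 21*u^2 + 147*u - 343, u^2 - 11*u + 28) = u - 7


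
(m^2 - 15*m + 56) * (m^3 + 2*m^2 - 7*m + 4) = m^5 - 13*m^4 + 19*m^3 + 221*m^2 - 452*m + 224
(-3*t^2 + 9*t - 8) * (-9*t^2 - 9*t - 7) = 27*t^4 - 54*t^3 + 12*t^2 + 9*t + 56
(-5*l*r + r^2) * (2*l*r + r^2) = -10*l^2*r^2 - 3*l*r^3 + r^4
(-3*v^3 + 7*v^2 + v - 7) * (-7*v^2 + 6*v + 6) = 21*v^5 - 67*v^4 + 17*v^3 + 97*v^2 - 36*v - 42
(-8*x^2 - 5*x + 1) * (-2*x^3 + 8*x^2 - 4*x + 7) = 16*x^5 - 54*x^4 - 10*x^3 - 28*x^2 - 39*x + 7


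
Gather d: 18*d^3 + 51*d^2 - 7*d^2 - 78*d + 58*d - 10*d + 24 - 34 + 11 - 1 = 18*d^3 + 44*d^2 - 30*d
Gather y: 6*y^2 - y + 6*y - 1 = 6*y^2 + 5*y - 1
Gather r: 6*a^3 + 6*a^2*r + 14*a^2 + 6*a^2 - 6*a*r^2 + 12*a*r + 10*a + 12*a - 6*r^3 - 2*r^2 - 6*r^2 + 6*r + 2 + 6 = 6*a^3 + 20*a^2 + 22*a - 6*r^3 + r^2*(-6*a - 8) + r*(6*a^2 + 12*a + 6) + 8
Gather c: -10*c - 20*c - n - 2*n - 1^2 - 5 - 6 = -30*c - 3*n - 12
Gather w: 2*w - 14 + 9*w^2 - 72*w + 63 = 9*w^2 - 70*w + 49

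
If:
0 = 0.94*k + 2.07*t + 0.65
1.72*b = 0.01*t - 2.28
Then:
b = 0.00581395348837209*t - 1.32558139534884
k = -2.20212765957447*t - 0.691489361702128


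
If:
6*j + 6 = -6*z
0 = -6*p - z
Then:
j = -z - 1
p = -z/6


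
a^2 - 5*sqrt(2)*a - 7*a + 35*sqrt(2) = (a - 7)*(a - 5*sqrt(2))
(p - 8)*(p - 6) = p^2 - 14*p + 48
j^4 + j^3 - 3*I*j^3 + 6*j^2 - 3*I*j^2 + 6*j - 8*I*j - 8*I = (j + 1)*(j - 4*I)*(j - I)*(j + 2*I)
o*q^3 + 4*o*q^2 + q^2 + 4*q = q*(q + 4)*(o*q + 1)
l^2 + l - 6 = (l - 2)*(l + 3)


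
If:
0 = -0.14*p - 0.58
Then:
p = -4.14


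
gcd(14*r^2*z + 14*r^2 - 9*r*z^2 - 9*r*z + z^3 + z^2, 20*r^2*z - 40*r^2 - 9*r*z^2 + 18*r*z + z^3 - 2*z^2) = 1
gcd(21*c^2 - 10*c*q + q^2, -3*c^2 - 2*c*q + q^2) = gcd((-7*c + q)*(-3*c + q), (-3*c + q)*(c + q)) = -3*c + q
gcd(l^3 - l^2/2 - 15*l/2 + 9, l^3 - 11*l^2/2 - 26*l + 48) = l - 3/2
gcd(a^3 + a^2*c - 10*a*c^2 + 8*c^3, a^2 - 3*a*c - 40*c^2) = 1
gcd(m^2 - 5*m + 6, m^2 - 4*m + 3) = m - 3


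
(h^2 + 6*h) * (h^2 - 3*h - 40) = h^4 + 3*h^3 - 58*h^2 - 240*h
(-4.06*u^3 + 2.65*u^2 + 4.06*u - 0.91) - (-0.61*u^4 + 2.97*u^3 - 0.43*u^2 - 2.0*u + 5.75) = 0.61*u^4 - 7.03*u^3 + 3.08*u^2 + 6.06*u - 6.66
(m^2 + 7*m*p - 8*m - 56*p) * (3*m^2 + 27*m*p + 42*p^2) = 3*m^4 + 48*m^3*p - 24*m^3 + 231*m^2*p^2 - 384*m^2*p + 294*m*p^3 - 1848*m*p^2 - 2352*p^3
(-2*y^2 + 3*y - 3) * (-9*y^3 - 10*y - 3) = 18*y^5 - 27*y^4 + 47*y^3 - 24*y^2 + 21*y + 9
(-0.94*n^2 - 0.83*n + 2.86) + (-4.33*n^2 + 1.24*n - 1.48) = -5.27*n^2 + 0.41*n + 1.38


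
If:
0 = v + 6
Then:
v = -6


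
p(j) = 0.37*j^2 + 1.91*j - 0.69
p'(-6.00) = -2.53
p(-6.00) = 1.17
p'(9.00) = 8.57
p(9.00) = 46.47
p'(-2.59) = -0.01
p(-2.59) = -3.15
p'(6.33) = 6.59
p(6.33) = 26.23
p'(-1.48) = 0.81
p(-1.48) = -2.71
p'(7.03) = 7.11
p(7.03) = 31.02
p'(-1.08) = 1.11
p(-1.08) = -2.32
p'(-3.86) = -0.95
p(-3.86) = -2.55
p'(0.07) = 1.96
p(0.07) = -0.55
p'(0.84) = 2.53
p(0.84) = 1.18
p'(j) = 0.74*j + 1.91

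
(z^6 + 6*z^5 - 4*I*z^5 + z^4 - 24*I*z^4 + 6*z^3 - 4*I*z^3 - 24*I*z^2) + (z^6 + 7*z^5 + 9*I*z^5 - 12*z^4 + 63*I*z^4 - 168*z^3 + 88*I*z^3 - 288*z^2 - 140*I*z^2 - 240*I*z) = 2*z^6 + 13*z^5 + 5*I*z^5 - 11*z^4 + 39*I*z^4 - 162*z^3 + 84*I*z^3 - 288*z^2 - 164*I*z^2 - 240*I*z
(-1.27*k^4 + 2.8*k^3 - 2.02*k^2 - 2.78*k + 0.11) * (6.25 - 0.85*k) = 1.0795*k^5 - 10.3175*k^4 + 19.217*k^3 - 10.262*k^2 - 17.4685*k + 0.6875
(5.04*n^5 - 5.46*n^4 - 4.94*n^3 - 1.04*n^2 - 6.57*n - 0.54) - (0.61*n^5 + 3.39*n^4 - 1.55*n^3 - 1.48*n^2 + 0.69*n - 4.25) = 4.43*n^5 - 8.85*n^4 - 3.39*n^3 + 0.44*n^2 - 7.26*n + 3.71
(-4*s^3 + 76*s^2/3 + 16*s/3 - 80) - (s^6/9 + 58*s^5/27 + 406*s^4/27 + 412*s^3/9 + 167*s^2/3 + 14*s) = -s^6/9 - 58*s^5/27 - 406*s^4/27 - 448*s^3/9 - 91*s^2/3 - 26*s/3 - 80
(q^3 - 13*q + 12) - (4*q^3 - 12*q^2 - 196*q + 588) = -3*q^3 + 12*q^2 + 183*q - 576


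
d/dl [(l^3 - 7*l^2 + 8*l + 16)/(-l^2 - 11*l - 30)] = (-l^4 - 22*l^3 - 5*l^2 + 452*l - 64)/(l^4 + 22*l^3 + 181*l^2 + 660*l + 900)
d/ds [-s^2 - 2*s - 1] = -2*s - 2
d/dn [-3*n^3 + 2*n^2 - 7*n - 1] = -9*n^2 + 4*n - 7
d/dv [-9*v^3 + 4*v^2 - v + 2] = -27*v^2 + 8*v - 1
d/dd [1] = 0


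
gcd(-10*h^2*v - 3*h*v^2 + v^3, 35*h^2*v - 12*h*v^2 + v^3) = -5*h*v + v^2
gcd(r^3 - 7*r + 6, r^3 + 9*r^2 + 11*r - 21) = r^2 + 2*r - 3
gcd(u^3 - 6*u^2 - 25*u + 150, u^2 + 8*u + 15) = u + 5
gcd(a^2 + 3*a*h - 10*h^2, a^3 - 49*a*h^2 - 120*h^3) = a + 5*h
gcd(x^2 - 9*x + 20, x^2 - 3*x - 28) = 1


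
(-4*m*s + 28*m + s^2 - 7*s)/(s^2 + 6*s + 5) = (-4*m*s + 28*m + s^2 - 7*s)/(s^2 + 6*s + 5)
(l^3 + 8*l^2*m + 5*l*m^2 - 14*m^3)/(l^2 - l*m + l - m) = (l^2 + 9*l*m + 14*m^2)/(l + 1)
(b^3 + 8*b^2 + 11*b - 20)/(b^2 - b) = b + 9 + 20/b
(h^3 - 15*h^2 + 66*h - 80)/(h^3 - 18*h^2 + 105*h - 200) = (h - 2)/(h - 5)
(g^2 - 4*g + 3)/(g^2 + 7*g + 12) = (g^2 - 4*g + 3)/(g^2 + 7*g + 12)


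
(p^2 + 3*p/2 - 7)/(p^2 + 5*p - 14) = (p + 7/2)/(p + 7)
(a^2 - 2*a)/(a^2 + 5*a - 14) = a/(a + 7)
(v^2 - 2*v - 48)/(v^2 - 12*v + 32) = (v + 6)/(v - 4)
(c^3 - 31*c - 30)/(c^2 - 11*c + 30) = (c^2 + 6*c + 5)/(c - 5)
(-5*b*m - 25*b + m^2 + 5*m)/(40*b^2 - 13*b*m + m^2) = (-m - 5)/(8*b - m)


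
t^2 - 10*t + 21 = (t - 7)*(t - 3)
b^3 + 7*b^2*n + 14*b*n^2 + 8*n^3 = (b + n)*(b + 2*n)*(b + 4*n)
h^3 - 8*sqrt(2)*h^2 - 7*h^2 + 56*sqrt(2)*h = h*(h - 7)*(h - 8*sqrt(2))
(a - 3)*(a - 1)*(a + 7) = a^3 + 3*a^2 - 25*a + 21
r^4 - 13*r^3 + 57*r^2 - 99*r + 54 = (r - 6)*(r - 3)^2*(r - 1)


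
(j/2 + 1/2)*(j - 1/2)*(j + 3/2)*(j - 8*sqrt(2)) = j^4/2 - 4*sqrt(2)*j^3 + j^3 - 8*sqrt(2)*j^2 + j^2/8 - sqrt(2)*j - 3*j/8 + 3*sqrt(2)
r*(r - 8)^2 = r^3 - 16*r^2 + 64*r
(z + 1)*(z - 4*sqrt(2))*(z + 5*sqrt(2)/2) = z^3 - 3*sqrt(2)*z^2/2 + z^2 - 20*z - 3*sqrt(2)*z/2 - 20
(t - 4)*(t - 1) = t^2 - 5*t + 4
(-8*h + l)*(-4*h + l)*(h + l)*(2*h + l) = 64*h^4 + 72*h^3*l - 2*h^2*l^2 - 9*h*l^3 + l^4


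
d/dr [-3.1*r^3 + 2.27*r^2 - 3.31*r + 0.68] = -9.3*r^2 + 4.54*r - 3.31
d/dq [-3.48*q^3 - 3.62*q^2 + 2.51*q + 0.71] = -10.44*q^2 - 7.24*q + 2.51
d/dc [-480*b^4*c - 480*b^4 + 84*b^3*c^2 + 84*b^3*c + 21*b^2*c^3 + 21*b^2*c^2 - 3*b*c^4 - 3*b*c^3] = 3*b*(-160*b^3 + 56*b^2*c + 28*b^2 + 21*b*c^2 + 14*b*c - 4*c^3 - 3*c^2)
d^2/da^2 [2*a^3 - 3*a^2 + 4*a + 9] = 12*a - 6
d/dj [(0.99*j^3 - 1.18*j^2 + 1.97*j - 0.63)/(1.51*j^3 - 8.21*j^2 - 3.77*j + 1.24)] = (-8.88178419700125e-16*j^5 - 6.3461*j^4 - 13.414*j^3 + 27.159*j^2 - 13.271*j + 0.0676999999999999)/(2.2801*j^6 - 24.7942*j^5 + 56.0187*j^4 + 65.6482*j^3 - 6.1479*j^2 - 9.3496*j + 1.5376)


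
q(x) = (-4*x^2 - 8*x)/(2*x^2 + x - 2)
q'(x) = (-8*x - 8)/(2*x^2 + x - 2) + (-4*x - 1)*(-4*x^2 - 8*x)/(2*x^2 + x - 2)^2 = 4*(3*x^2 + 4*x + 4)/(4*x^4 + 4*x^3 - 7*x^2 - 4*x + 4)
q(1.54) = -5.09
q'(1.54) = 3.77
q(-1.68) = 1.09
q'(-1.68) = 5.95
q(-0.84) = -2.73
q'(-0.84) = 5.40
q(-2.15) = -0.25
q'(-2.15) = 1.43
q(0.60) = 9.18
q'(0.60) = 64.71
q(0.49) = 4.74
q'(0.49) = 25.20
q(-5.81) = -1.48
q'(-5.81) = 0.09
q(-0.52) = -1.56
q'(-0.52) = 2.79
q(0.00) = 0.00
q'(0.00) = 4.00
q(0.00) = 0.00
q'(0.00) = 4.00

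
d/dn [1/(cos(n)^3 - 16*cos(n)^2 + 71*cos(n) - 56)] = (3*cos(n)^2 - 32*cos(n) + 71)*sin(n)/(cos(n)^3 - 16*cos(n)^2 + 71*cos(n) - 56)^2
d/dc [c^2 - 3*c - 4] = 2*c - 3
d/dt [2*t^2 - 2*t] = 4*t - 2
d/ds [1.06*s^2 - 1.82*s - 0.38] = 2.12*s - 1.82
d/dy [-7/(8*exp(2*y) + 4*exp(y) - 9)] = (112*exp(y) + 28)*exp(y)/(8*exp(2*y) + 4*exp(y) - 9)^2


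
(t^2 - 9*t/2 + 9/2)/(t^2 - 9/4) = 2*(t - 3)/(2*t + 3)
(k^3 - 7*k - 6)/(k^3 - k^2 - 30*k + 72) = (k^2 + 3*k + 2)/(k^2 + 2*k - 24)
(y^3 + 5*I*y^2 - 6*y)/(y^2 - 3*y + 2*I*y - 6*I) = y*(y + 3*I)/(y - 3)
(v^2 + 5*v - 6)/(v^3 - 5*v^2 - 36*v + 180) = (v - 1)/(v^2 - 11*v + 30)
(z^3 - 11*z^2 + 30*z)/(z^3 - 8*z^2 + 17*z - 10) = z*(z - 6)/(z^2 - 3*z + 2)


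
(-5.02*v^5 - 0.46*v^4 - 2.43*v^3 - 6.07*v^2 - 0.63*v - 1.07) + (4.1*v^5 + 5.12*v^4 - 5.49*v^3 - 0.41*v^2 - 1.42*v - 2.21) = -0.92*v^5 + 4.66*v^4 - 7.92*v^3 - 6.48*v^2 - 2.05*v - 3.28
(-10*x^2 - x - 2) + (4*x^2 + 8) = -6*x^2 - x + 6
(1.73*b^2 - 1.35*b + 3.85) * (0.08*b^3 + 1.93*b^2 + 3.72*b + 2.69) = 0.1384*b^5 + 3.2309*b^4 + 4.1381*b^3 + 7.0622*b^2 + 10.6905*b + 10.3565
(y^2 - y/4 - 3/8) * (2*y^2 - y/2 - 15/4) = 2*y^4 - y^3 - 35*y^2/8 + 9*y/8 + 45/32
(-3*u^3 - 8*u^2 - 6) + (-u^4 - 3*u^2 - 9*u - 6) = -u^4 - 3*u^3 - 11*u^2 - 9*u - 12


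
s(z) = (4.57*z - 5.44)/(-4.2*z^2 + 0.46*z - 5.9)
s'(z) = (4.57*z - 5.44)*(8.4*z - 0.46)/(-4.2*z^2 + 0.46*z - 5.9)^2 + 4.57/(-4.2*z^2 + 0.46*z - 5.9)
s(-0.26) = 1.05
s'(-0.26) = -0.28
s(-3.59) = 0.35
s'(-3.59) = 0.10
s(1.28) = -0.03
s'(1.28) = -0.35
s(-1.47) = 0.78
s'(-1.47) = 0.34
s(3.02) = -0.20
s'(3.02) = 0.01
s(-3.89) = 0.33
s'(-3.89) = 0.09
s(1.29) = -0.04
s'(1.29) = -0.34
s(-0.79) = 1.02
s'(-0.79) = 0.30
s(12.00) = -0.08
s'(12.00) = 0.01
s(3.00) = -0.20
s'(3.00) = 0.01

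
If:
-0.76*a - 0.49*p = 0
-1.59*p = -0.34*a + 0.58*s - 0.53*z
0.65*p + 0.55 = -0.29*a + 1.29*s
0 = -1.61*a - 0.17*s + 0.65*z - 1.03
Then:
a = -0.15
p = 0.23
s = 0.51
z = 1.35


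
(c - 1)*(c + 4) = c^2 + 3*c - 4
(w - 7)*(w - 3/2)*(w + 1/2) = w^3 - 8*w^2 + 25*w/4 + 21/4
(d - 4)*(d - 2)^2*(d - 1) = d^4 - 9*d^3 + 28*d^2 - 36*d + 16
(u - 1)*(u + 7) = u^2 + 6*u - 7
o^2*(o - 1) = o^3 - o^2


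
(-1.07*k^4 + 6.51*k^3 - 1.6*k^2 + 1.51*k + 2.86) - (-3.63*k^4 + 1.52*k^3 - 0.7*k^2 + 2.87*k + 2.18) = 2.56*k^4 + 4.99*k^3 - 0.9*k^2 - 1.36*k + 0.68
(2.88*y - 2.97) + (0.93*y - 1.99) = 3.81*y - 4.96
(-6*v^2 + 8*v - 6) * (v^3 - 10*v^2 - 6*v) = -6*v^5 + 68*v^4 - 50*v^3 + 12*v^2 + 36*v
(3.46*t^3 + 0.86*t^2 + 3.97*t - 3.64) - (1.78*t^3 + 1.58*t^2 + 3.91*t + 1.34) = 1.68*t^3 - 0.72*t^2 + 0.0600000000000001*t - 4.98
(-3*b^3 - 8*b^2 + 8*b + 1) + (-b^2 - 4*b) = -3*b^3 - 9*b^2 + 4*b + 1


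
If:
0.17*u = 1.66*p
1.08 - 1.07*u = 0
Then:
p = 0.10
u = 1.01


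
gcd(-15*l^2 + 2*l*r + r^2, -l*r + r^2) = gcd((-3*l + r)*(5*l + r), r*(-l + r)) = 1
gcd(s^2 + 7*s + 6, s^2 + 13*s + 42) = s + 6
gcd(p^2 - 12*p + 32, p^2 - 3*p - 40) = p - 8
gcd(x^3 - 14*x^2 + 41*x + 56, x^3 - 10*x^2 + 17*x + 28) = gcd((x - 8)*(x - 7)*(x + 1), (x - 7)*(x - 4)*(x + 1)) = x^2 - 6*x - 7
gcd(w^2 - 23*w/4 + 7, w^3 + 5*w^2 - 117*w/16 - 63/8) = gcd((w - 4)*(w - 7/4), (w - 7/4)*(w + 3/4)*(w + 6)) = w - 7/4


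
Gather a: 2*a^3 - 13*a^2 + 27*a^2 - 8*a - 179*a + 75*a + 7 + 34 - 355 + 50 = 2*a^3 + 14*a^2 - 112*a - 264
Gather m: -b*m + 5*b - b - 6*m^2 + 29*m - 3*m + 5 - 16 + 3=4*b - 6*m^2 + m*(26 - b) - 8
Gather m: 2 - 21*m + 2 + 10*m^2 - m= 10*m^2 - 22*m + 4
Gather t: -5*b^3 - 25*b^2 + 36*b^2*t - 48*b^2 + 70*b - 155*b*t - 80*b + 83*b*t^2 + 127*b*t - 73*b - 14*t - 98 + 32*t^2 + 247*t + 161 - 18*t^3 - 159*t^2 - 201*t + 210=-5*b^3 - 73*b^2 - 83*b - 18*t^3 + t^2*(83*b - 127) + t*(36*b^2 - 28*b + 32) + 273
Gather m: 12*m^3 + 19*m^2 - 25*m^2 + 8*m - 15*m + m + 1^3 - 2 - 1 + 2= 12*m^3 - 6*m^2 - 6*m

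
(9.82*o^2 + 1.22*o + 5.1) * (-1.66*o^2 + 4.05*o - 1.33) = -16.3012*o^4 + 37.7458*o^3 - 16.5856*o^2 + 19.0324*o - 6.783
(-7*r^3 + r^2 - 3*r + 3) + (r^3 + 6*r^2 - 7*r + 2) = -6*r^3 + 7*r^2 - 10*r + 5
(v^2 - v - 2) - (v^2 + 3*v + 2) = -4*v - 4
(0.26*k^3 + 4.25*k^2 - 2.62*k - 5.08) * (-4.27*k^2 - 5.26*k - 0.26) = -1.1102*k^5 - 19.5151*k^4 - 11.2352*k^3 + 34.3678*k^2 + 27.402*k + 1.3208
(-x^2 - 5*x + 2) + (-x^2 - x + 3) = -2*x^2 - 6*x + 5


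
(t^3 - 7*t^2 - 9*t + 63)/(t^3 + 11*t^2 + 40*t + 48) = (t^2 - 10*t + 21)/(t^2 + 8*t + 16)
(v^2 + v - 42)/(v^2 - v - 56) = (v - 6)/(v - 8)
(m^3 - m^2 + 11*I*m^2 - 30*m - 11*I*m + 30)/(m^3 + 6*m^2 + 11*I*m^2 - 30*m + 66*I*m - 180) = (m - 1)/(m + 6)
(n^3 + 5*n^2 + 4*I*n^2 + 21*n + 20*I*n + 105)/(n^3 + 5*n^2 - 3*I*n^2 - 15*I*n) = (n + 7*I)/n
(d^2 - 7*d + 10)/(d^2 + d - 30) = (d - 2)/(d + 6)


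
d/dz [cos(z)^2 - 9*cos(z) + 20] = (9 - 2*cos(z))*sin(z)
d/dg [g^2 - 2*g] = 2*g - 2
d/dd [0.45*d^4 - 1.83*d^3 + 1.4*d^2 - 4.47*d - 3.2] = 1.8*d^3 - 5.49*d^2 + 2.8*d - 4.47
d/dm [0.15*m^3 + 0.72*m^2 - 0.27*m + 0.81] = 0.45*m^2 + 1.44*m - 0.27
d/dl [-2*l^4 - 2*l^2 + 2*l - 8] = -8*l^3 - 4*l + 2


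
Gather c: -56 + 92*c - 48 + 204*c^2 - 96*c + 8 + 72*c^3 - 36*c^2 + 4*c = 72*c^3 + 168*c^2 - 96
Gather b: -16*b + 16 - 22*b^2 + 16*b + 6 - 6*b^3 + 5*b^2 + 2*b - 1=-6*b^3 - 17*b^2 + 2*b + 21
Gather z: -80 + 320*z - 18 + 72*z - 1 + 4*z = 396*z - 99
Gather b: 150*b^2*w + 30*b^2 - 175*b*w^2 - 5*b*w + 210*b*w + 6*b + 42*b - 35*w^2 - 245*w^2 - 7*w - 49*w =b^2*(150*w + 30) + b*(-175*w^2 + 205*w + 48) - 280*w^2 - 56*w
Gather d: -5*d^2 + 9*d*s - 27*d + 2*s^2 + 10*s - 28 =-5*d^2 + d*(9*s - 27) + 2*s^2 + 10*s - 28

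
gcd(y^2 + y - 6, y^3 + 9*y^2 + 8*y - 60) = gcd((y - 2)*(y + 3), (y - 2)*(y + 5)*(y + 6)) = y - 2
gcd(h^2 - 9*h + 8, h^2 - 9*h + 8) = h^2 - 9*h + 8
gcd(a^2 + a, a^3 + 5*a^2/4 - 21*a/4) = a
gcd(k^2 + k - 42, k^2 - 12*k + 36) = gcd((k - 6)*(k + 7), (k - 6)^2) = k - 6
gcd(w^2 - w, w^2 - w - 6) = 1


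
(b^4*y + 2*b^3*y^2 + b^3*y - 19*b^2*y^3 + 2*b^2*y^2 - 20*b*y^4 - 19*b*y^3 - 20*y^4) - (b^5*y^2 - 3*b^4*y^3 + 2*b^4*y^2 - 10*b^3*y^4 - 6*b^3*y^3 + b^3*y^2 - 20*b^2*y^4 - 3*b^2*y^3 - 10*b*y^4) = -b^5*y^2 + 3*b^4*y^3 - 2*b^4*y^2 + b^4*y + 10*b^3*y^4 + 6*b^3*y^3 + b^3*y^2 + b^3*y + 20*b^2*y^4 - 16*b^2*y^3 + 2*b^2*y^2 - 10*b*y^4 - 19*b*y^3 - 20*y^4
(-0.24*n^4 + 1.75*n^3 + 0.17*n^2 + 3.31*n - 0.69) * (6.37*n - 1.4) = -1.5288*n^5 + 11.4835*n^4 - 1.3671*n^3 + 20.8467*n^2 - 9.0293*n + 0.966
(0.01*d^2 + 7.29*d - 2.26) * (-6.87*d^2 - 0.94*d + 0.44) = -0.0687*d^4 - 50.0917*d^3 + 8.678*d^2 + 5.332*d - 0.9944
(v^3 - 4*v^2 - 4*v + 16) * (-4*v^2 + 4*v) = -4*v^5 + 20*v^4 - 80*v^2 + 64*v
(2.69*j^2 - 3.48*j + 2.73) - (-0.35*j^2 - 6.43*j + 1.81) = 3.04*j^2 + 2.95*j + 0.92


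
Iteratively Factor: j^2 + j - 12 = (j - 3)*(j + 4)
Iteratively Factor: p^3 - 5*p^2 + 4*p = (p - 4)*(p^2 - p) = p*(p - 4)*(p - 1)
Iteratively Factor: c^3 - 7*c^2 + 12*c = (c - 4)*(c^2 - 3*c) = (c - 4)*(c - 3)*(c)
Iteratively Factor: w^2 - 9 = (w + 3)*(w - 3)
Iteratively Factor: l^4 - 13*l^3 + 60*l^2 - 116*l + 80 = (l - 4)*(l^3 - 9*l^2 + 24*l - 20) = (l - 5)*(l - 4)*(l^2 - 4*l + 4) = (l - 5)*(l - 4)*(l - 2)*(l - 2)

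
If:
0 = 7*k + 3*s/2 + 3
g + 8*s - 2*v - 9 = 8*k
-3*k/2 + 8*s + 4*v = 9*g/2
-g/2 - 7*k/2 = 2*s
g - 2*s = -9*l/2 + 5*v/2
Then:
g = 57/34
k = -129/238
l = 299/1428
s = 9/17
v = 297/476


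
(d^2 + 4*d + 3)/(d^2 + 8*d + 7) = (d + 3)/(d + 7)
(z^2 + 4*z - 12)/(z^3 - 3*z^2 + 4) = (z + 6)/(z^2 - z - 2)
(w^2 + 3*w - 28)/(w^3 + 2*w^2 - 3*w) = (w^2 + 3*w - 28)/(w*(w^2 + 2*w - 3))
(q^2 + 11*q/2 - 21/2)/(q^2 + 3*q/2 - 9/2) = (q + 7)/(q + 3)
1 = 1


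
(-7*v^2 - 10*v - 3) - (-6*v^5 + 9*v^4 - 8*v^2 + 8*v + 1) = 6*v^5 - 9*v^4 + v^2 - 18*v - 4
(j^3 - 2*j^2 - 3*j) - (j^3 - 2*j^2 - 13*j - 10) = 10*j + 10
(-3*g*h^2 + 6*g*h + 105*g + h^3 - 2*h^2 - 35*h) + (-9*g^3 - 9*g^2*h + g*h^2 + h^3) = -9*g^3 - 9*g^2*h - 2*g*h^2 + 6*g*h + 105*g + 2*h^3 - 2*h^2 - 35*h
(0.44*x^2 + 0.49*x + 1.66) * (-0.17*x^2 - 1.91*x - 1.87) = -0.0748*x^4 - 0.9237*x^3 - 2.0409*x^2 - 4.0869*x - 3.1042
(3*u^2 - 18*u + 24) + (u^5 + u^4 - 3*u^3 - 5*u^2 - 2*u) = u^5 + u^4 - 3*u^3 - 2*u^2 - 20*u + 24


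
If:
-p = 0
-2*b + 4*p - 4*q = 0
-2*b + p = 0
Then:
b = 0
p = 0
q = 0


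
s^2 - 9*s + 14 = (s - 7)*(s - 2)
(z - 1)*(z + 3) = z^2 + 2*z - 3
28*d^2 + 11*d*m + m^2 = (4*d + m)*(7*d + m)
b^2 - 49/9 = (b - 7/3)*(b + 7/3)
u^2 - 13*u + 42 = (u - 7)*(u - 6)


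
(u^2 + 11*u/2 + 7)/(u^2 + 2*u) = (u + 7/2)/u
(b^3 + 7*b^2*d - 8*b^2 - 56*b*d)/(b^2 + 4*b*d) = (b^2 + 7*b*d - 8*b - 56*d)/(b + 4*d)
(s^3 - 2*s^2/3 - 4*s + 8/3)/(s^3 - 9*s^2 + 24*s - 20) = (3*s^2 + 4*s - 4)/(3*(s^2 - 7*s + 10))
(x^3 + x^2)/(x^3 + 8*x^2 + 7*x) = x/(x + 7)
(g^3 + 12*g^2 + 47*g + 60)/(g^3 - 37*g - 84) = (g + 5)/(g - 7)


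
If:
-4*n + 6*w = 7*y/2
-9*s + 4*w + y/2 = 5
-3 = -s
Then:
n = 12 - 17*y/16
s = 3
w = 8 - y/8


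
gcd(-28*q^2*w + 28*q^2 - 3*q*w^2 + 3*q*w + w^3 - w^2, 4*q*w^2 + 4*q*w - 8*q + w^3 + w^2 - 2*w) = 4*q*w - 4*q + w^2 - w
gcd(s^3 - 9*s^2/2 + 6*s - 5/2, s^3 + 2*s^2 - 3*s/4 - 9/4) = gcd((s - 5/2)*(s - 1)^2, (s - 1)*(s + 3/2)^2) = s - 1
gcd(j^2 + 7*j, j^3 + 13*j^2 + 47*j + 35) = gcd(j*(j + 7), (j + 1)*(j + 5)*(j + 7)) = j + 7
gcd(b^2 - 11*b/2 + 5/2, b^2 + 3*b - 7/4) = b - 1/2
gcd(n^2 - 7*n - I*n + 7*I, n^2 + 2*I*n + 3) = n - I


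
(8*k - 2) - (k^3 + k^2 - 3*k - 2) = -k^3 - k^2 + 11*k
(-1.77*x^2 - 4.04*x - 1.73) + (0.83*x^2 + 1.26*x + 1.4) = -0.94*x^2 - 2.78*x - 0.33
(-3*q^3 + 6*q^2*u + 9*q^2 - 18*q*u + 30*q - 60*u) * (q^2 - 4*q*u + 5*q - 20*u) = -3*q^5 + 18*q^4*u - 6*q^4 - 24*q^3*u^2 + 36*q^3*u + 75*q^3 - 48*q^2*u^2 - 450*q^2*u + 150*q^2 + 600*q*u^2 - 900*q*u + 1200*u^2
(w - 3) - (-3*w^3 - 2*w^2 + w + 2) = 3*w^3 + 2*w^2 - 5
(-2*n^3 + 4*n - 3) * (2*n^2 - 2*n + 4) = -4*n^5 + 4*n^4 - 14*n^2 + 22*n - 12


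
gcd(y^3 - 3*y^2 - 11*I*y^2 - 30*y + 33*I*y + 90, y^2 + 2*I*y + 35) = y - 5*I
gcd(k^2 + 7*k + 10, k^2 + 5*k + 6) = k + 2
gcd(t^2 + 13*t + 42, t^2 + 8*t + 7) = t + 7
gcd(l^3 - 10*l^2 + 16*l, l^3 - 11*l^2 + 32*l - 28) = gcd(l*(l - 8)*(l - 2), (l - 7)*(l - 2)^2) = l - 2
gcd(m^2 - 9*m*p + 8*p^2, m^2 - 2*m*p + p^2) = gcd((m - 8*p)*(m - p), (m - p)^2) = -m + p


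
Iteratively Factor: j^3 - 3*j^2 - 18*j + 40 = (j - 2)*(j^2 - j - 20) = (j - 2)*(j + 4)*(j - 5)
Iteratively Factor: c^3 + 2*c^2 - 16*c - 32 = (c + 2)*(c^2 - 16) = (c + 2)*(c + 4)*(c - 4)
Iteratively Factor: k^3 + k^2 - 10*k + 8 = (k - 2)*(k^2 + 3*k - 4) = (k - 2)*(k + 4)*(k - 1)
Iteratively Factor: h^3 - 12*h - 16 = (h - 4)*(h^2 + 4*h + 4) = (h - 4)*(h + 2)*(h + 2)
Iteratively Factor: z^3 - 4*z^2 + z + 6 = (z + 1)*(z^2 - 5*z + 6) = (z - 2)*(z + 1)*(z - 3)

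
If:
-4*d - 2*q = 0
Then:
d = -q/2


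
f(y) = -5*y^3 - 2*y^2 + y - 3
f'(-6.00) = -515.00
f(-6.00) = 999.00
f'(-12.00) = -2111.00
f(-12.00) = 8337.00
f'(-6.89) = -683.52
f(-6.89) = 1530.58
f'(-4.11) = -235.94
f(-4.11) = 306.24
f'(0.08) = 0.58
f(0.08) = -2.94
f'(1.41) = -34.46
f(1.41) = -19.58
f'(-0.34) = 0.63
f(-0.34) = -3.37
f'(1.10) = -21.55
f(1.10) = -10.98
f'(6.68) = -695.06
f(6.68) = -1575.95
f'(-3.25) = -144.44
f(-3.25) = 144.27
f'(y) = -15*y^2 - 4*y + 1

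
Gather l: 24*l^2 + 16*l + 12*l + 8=24*l^2 + 28*l + 8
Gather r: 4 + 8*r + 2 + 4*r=12*r + 6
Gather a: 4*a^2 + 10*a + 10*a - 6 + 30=4*a^2 + 20*a + 24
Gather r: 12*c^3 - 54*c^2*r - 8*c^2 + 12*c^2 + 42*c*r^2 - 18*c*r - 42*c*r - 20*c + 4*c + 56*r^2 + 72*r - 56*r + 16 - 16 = 12*c^3 + 4*c^2 - 16*c + r^2*(42*c + 56) + r*(-54*c^2 - 60*c + 16)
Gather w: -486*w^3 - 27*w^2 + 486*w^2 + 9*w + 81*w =-486*w^3 + 459*w^2 + 90*w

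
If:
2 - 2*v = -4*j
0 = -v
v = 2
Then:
No Solution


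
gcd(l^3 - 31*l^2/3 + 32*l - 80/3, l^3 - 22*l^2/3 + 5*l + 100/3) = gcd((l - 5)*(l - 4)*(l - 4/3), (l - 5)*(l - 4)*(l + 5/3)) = l^2 - 9*l + 20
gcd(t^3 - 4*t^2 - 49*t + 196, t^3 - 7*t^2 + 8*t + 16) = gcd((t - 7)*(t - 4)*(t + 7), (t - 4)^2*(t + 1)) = t - 4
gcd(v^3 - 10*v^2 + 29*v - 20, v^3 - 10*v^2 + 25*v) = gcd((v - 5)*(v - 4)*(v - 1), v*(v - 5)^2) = v - 5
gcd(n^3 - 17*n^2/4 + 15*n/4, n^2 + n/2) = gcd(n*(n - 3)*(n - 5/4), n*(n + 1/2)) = n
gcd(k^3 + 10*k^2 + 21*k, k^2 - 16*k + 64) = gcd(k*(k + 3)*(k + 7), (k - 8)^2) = 1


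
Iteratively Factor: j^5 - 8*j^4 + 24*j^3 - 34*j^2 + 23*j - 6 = (j - 1)*(j^4 - 7*j^3 + 17*j^2 - 17*j + 6) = (j - 3)*(j - 1)*(j^3 - 4*j^2 + 5*j - 2) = (j - 3)*(j - 1)^2*(j^2 - 3*j + 2) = (j - 3)*(j - 1)^3*(j - 2)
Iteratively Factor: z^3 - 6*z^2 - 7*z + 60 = (z - 5)*(z^2 - z - 12) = (z - 5)*(z + 3)*(z - 4)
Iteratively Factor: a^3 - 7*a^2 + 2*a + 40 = (a + 2)*(a^2 - 9*a + 20) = (a - 5)*(a + 2)*(a - 4)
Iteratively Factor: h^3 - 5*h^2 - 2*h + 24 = (h - 4)*(h^2 - h - 6) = (h - 4)*(h - 3)*(h + 2)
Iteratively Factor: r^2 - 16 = (r + 4)*(r - 4)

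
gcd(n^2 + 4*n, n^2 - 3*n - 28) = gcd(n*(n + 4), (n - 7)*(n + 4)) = n + 4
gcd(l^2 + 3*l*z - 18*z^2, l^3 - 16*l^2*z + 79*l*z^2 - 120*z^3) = -l + 3*z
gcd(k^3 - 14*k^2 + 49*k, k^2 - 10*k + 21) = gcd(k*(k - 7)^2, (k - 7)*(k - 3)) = k - 7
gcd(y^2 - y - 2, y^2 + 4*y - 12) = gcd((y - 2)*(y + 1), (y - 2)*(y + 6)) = y - 2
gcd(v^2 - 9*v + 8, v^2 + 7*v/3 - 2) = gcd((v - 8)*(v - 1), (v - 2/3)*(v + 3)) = 1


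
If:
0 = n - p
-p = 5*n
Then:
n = 0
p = 0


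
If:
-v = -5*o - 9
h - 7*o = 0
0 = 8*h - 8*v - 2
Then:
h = 259/8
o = 37/8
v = 257/8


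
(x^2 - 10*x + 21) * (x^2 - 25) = x^4 - 10*x^3 - 4*x^2 + 250*x - 525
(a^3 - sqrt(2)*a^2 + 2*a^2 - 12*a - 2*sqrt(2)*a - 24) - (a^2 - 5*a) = a^3 - sqrt(2)*a^2 + a^2 - 7*a - 2*sqrt(2)*a - 24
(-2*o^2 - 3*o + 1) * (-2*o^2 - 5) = 4*o^4 + 6*o^3 + 8*o^2 + 15*o - 5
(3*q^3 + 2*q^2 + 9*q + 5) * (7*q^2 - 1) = 21*q^5 + 14*q^4 + 60*q^3 + 33*q^2 - 9*q - 5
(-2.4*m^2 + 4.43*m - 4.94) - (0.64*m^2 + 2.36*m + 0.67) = -3.04*m^2 + 2.07*m - 5.61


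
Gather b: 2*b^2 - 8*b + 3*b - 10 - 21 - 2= 2*b^2 - 5*b - 33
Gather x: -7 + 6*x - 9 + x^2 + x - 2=x^2 + 7*x - 18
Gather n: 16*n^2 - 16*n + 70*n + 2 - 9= 16*n^2 + 54*n - 7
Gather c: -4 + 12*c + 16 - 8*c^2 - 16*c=-8*c^2 - 4*c + 12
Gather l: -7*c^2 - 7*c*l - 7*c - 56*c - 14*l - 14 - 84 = -7*c^2 - 63*c + l*(-7*c - 14) - 98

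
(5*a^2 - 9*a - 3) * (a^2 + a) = 5*a^4 - 4*a^3 - 12*a^2 - 3*a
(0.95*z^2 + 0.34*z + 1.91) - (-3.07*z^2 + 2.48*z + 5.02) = 4.02*z^2 - 2.14*z - 3.11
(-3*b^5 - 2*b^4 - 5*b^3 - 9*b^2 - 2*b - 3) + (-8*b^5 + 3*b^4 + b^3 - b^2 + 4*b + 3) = -11*b^5 + b^4 - 4*b^3 - 10*b^2 + 2*b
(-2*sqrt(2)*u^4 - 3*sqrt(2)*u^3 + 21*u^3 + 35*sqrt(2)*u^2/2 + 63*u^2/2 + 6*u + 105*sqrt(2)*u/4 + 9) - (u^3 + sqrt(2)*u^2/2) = -2*sqrt(2)*u^4 - 3*sqrt(2)*u^3 + 20*u^3 + 17*sqrt(2)*u^2 + 63*u^2/2 + 6*u + 105*sqrt(2)*u/4 + 9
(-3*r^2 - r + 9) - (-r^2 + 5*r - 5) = -2*r^2 - 6*r + 14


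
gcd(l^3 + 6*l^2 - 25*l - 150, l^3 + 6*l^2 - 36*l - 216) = l + 6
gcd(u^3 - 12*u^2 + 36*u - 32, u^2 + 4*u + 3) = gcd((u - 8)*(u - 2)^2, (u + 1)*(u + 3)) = 1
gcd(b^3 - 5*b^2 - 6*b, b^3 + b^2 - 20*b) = b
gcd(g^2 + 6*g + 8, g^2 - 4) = g + 2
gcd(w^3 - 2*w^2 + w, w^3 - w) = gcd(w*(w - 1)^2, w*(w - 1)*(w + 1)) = w^2 - w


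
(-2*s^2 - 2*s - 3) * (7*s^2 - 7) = -14*s^4 - 14*s^3 - 7*s^2 + 14*s + 21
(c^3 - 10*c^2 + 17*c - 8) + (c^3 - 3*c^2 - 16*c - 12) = 2*c^3 - 13*c^2 + c - 20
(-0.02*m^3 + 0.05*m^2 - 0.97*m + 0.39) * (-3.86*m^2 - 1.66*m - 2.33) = 0.0772*m^5 - 0.1598*m^4 + 3.7078*m^3 - 0.0117000000000003*m^2 + 1.6127*m - 0.9087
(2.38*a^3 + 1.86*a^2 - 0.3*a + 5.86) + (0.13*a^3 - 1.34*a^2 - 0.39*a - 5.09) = 2.51*a^3 + 0.52*a^2 - 0.69*a + 0.77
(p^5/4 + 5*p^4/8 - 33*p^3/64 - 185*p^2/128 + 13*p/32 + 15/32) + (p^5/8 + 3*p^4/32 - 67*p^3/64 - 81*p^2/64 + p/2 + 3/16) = 3*p^5/8 + 23*p^4/32 - 25*p^3/16 - 347*p^2/128 + 29*p/32 + 21/32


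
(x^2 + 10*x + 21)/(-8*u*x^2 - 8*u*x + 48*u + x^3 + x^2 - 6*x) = (x + 7)/(-8*u*x + 16*u + x^2 - 2*x)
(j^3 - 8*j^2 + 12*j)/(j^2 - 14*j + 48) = j*(j - 2)/(j - 8)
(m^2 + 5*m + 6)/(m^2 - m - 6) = (m + 3)/(m - 3)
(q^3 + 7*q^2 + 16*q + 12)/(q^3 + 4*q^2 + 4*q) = (q + 3)/q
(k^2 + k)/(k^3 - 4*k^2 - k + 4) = k/(k^2 - 5*k + 4)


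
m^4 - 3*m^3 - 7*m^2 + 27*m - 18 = (m - 3)*(m - 2)*(m - 1)*(m + 3)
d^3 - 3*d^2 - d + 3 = (d - 3)*(d - 1)*(d + 1)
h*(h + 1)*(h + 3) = h^3 + 4*h^2 + 3*h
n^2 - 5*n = n*(n - 5)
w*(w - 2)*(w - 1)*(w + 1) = w^4 - 2*w^3 - w^2 + 2*w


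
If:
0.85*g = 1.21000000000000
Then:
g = 1.42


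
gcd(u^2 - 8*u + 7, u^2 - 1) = u - 1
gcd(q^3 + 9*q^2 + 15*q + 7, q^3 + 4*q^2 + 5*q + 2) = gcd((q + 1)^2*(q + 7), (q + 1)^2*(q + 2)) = q^2 + 2*q + 1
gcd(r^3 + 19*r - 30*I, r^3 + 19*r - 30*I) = r^3 + 19*r - 30*I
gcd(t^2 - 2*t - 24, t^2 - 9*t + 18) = t - 6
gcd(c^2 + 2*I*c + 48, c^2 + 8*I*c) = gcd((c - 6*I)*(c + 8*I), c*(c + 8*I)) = c + 8*I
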